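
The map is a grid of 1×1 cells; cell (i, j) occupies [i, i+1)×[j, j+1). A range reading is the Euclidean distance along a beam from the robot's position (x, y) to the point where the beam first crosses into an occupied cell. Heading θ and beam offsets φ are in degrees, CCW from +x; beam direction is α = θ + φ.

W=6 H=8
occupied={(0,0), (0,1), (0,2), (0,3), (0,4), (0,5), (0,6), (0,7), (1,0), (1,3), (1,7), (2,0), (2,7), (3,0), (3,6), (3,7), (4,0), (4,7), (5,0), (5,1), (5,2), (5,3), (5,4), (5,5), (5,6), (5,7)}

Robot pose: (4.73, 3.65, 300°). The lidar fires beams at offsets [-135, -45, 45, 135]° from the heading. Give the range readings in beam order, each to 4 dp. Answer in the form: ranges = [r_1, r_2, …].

ranges = [3.8616, 2.7435, 0.2795, 1.0432]

beam 1: φ=-135°, α=165°
  cosα=-0.9659 sinα=0.2588 | (4,3) | tMaxX 0.7558 tMaxY 1.3523 | tΔX 1.0353 tΔY 3.8637
    t=0.7558 [x] (3,3)
    t=1.3523 [y] (3,4)
    t=1.7910 [x] (2,4)
    t=2.8263 [x] (1,4)
    t=3.8616 [x] (0,4) — stop
  → r_1 = 3.8616
beam 2: φ=-45°, α=255°
  cosα=-0.2588 sinα=-0.9659 | (4,3) | tMaxX 2.8205 tMaxY 0.6729 | tΔX 3.8637 tΔY 1.0353
    t=0.6729 [y] (4,2)
    t=1.7082 [y] (4,1)
    t=2.7435 [y] (4,0) — stop
  → r_2 = 2.7435
beam 3: φ=45°, α=345°
  cosα=0.9659 sinα=-0.2588 | (4,3) | tMaxX 0.2795 tMaxY 2.5114 | tΔX 1.0353 tΔY 3.8637
    t=0.2795 [x] (5,3) — stop
  → r_3 = 0.2795
beam 4: φ=135°, α=75°
  cosα=0.2588 sinα=0.9659 | (4,3) | tMaxX 1.0432 tMaxY 0.3623 | tΔX 3.8637 tΔY 1.0353
    t=0.3623 [y] (4,4)
    t=1.0432 [x] (5,4) — stop
  → r_4 = 1.0432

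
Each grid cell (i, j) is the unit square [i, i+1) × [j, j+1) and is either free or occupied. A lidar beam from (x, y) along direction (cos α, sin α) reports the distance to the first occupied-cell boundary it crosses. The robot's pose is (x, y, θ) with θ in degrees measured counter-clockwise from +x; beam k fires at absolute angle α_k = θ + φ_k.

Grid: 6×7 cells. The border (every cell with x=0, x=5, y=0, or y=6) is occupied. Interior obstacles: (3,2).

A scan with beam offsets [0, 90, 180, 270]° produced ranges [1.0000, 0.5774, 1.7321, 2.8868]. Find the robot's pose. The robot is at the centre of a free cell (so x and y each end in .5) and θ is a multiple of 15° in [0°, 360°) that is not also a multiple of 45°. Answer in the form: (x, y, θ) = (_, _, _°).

Enumerate (i+0.5, j+0.5, θ) over the 19 free cells and 16 admissible headings. For each, cast all 4 beams and compare to the given ranges.
  (4.5, 1.5, 285°): beam 1 = 0.5176 ≠ 1.0000 ✗
  (1.5, 1.5, 105°): beam 1 = 1.9319 ≠ 1.0000 ✗
  (1.5, 5.5, 165°): beam 1 = 0.5176 ≠ 1.0000 ✗
  …
  (2.5, 5.5, 30°): r_1=1.0000, r_2=0.5774, r_3=1.7321, r_4=2.8868 — all match ✓
No second candidate reproduces the full scan.

(x, y, θ) = (2.5, 5.5, 30°)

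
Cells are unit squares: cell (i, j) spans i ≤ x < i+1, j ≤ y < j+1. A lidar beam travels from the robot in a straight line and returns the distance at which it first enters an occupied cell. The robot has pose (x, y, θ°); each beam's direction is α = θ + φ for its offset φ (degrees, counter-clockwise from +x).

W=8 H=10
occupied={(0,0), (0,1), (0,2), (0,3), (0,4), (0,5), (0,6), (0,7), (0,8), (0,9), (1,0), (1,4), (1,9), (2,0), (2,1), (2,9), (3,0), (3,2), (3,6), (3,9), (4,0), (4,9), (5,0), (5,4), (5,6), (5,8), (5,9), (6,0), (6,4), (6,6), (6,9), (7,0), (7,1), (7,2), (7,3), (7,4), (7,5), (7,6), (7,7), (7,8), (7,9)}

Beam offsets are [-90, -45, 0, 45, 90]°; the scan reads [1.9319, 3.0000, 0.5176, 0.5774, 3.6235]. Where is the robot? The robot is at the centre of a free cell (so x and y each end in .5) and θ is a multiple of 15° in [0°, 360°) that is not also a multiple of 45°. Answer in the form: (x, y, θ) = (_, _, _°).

(x, y, θ) = (2.5, 4.5, 165°)

The pose lattice has 39·16 = 624 candidates. Test each by forward raycasting.
  (4.5, 3.5, 345°): beam 1 = 2.5882 ≠ 1.9319 ✗
  (1.5, 6.5, 300°): beam 1 = 0.5774 ≠ 1.9319 ✗
  (5.5, 7.5, 210°): beam 1 = 0.5774 ≠ 1.9319 ✗
  …
  (2.5, 4.5, 165°): r_1=1.9319, r_2=3.0000, r_3=0.5176, r_4=0.5774, r_5=3.6235 — all match ✓
No second candidate reproduces the full scan.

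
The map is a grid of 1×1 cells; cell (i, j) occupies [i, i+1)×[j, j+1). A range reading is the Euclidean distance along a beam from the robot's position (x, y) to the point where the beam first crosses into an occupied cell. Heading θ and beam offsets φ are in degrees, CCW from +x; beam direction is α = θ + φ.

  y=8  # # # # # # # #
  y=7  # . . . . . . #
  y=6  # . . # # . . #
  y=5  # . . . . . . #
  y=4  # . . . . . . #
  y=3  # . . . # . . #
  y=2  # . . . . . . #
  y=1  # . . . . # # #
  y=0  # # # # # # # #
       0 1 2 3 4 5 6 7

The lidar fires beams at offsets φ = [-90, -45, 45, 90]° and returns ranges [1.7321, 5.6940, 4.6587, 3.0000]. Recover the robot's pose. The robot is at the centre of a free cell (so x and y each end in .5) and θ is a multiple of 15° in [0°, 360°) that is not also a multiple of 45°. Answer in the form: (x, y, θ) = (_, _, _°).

Enumerate (i+0.5, j+0.5, θ) over the 37 free cells and 16 admissible headings. For each, cast all 4 beams and compare to the given ranges.
  (6.5, 6.5, 345°): beam 1 = 4.6587 ≠ 1.7321 ✗
  (3.5, 5.5, 30°): beam 2 = 3.6235 ≠ 5.6940 ✗
  (1.5, 4.5, 105°): beam 1 = 5.6940 ≠ 1.7321 ✗
  (3.5, 2.5, 30°): beam 2 = 1.9319 ≠ 5.6940 ✗
  …
  (5.5, 2.5, 120°): r_1=1.7321, r_2=5.6940, r_3=4.6587, r_4=3.0000 — all match ✓
Only this pose fits every beam.

(x, y, θ) = (5.5, 2.5, 120°)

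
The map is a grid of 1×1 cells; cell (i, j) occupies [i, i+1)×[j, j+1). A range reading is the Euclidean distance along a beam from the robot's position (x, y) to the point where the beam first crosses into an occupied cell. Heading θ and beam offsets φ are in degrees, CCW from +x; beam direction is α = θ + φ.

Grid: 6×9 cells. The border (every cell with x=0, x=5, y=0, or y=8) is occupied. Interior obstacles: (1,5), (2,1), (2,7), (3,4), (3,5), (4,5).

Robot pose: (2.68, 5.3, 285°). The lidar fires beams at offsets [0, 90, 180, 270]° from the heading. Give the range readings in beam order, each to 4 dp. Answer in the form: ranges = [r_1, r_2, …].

beam 1: φ=0°, α=285°
  cosα=0.2588 sinα=-0.9659 | (2,5) | tMaxX 1.2364 tMaxY 0.3106 | tΔX 3.8637 tΔY 1.0353
    t=0.3106 [y] (2,4)
    t=1.2364 [x] (3,4) — stop
  → r_1 = 1.2364
beam 2: φ=90°, α=15°
  cosα=0.9659 sinα=0.2588 | (2,5) | tMaxX 0.3313 tMaxY 2.7046 | tΔX 1.0353 tΔY 3.8637
    t=0.3313 [x] (3,5) — stop
  → r_2 = 0.3313
beam 3: φ=180°, α=105°
  cosα=-0.2588 sinα=0.9659 | (2,5) | tMaxX 2.6273 tMaxY 0.7247 | tΔX 3.8637 tΔY 1.0353
    t=0.7247 [y] (2,6)
    t=1.7600 [y] (2,7) — stop
  → r_3 = 1.7600
beam 4: φ=270°, α=195°
  cosα=-0.9659 sinα=-0.2588 | (2,5) | tMaxX 0.7040 tMaxY 1.1591 | tΔX 1.0353 tΔY 3.8637
    t=0.7040 [x] (1,5) — stop
  → r_4 = 0.7040

ranges = [1.2364, 0.3313, 1.7600, 0.7040]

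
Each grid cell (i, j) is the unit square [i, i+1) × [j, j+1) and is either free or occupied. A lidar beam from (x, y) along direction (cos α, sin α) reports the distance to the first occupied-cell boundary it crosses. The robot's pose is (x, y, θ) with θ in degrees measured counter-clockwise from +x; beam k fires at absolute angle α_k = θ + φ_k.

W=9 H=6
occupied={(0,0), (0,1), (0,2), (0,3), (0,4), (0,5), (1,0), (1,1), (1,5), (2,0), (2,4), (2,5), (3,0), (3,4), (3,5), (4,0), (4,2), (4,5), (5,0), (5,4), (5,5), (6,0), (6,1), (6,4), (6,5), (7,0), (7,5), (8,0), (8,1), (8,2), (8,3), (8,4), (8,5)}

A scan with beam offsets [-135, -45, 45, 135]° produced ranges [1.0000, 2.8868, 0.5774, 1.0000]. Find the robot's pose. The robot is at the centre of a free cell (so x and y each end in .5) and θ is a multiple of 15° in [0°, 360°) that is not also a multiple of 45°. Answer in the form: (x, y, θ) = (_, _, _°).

Candidates: 21 free-cell centres × 16 headings = 336 poses. Raycast each; keep the one whose scan matches to 4 dp.
  (5.5, 2.5, 165°): beam 1 = 2.8868 ≠ 1.0000 ✗
  (2.5, 3.5, 240°): beam 1 = 0.5176 ≠ 1.0000 ✗
  (1.5, 4.5, 240°): beam 1 = 0.5176 ≠ 1.0000 ✗
  …
  (3.5, 1.5, 195°): r_1=1.0000, r_2=2.8868, r_3=0.5774, r_4=1.0000 — all match ✓
Only this pose fits every beam.

(x, y, θ) = (3.5, 1.5, 195°)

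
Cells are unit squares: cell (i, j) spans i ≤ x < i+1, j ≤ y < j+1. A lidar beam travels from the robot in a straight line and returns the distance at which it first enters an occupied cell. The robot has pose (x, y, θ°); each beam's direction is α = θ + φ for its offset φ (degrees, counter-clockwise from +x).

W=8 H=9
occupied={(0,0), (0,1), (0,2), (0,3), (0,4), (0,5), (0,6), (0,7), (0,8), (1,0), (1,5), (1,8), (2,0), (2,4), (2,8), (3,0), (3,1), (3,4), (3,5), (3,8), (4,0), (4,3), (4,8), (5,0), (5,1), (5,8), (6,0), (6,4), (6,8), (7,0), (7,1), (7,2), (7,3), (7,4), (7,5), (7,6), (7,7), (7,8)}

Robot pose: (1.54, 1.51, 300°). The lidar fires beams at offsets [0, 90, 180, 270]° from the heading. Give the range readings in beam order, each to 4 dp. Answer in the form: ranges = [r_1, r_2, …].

ranges = [0.5889, 2.9800, 1.0800, 0.6235]

beam 1: φ=0°, α=300°
  direction (0.5000, -0.8660); cell (1,1); t to first gridline: x 0.9200, y 0.5889 (then +2.0000 / +1.1547)
    (1,0) via y @ 0.5889  # hit
  → r_1 = 0.5889
beam 2: φ=90°, α=30°
  direction (0.8660, 0.5000); cell (1,1); t to first gridline: x 0.5312, y 0.9800 (then +1.1547 / +2.0000)
    (2,1) via x @ 0.5312
    (2,2) via y @ 0.9800
    (3,2) via x @ 1.6859
    (4,2) via x @ 2.8406
    (4,3) via y @ 2.9800  # hit
  → r_2 = 2.9800
beam 3: φ=180°, α=120°
  direction (-0.5000, 0.8660); cell (1,1); t to first gridline: x 1.0800, y 0.5658 (then +2.0000 / +1.1547)
    (1,2) via y @ 0.5658
    (0,2) via x @ 1.0800  # hit
  → r_3 = 1.0800
beam 4: φ=270°, α=210°
  direction (-0.8660, -0.5000); cell (1,1); t to first gridline: x 0.6235, y 1.0200 (then +1.1547 / +2.0000)
    (0,1) via x @ 0.6235  # hit
  → r_4 = 0.6235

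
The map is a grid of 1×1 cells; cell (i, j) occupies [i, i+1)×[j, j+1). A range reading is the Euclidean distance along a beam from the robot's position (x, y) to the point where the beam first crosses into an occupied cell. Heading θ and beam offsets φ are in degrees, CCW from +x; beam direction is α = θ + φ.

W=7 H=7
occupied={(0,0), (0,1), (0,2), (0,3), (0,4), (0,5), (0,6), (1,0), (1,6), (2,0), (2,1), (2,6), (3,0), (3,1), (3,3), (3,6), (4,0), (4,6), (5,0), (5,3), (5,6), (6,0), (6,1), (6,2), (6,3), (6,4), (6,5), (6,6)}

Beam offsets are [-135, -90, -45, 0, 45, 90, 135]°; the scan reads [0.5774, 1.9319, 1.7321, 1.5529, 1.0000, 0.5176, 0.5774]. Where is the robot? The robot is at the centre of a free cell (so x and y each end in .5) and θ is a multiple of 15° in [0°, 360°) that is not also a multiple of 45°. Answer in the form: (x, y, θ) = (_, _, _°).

Enumerate (i+0.5, j+0.5, θ) over the 21 free cells and 16 admissible headings. For each, cast all 7 beams and compare to the given ranges.
  (2.5, 5.5, 165°): beam 1 = 1.0000 ≠ 0.5774 ✗
  (3.5, 4.5, 300°): beam 1 = 2.5882 ≠ 0.5774 ✗
  (5.5, 1.5, 120°): beam 1 = 0.5176 ≠ 0.5774 ✗
  …
  (5.5, 2.5, 255°): r_1=0.5774, r_2=1.9319, r_3=1.7321, r_4=1.5529, r_5=1.0000, r_6=0.5176, r_7=0.5774 — all match ✓
Unique over the lattice → pose = (5.5, 2.5, 255°).

(x, y, θ) = (5.5, 2.5, 255°)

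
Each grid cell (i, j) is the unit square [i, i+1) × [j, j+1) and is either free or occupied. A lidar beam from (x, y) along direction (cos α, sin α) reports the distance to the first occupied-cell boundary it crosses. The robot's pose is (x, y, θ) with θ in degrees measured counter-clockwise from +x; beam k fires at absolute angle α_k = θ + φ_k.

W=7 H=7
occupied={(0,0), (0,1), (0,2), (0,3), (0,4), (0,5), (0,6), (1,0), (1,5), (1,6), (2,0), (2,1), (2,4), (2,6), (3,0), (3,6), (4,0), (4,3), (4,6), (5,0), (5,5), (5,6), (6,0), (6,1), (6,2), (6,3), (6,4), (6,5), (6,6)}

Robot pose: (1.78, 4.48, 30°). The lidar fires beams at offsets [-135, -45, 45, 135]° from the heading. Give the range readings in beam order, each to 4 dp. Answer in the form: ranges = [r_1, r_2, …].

beam 1: φ=-135°, α=255°
  d=(-0.2588,-0.9659)  start (1,4)  tX=3.0137 tY=0.4969  stride 1/|dx|=3.8637 1/|dy|=1.0353
    cross y-line → (1,3), t=0.4969
    cross y-line → (1,2), t=1.5322
    cross y-line → (1,1), t=2.5675
    cross x-line → (0,1), t=3.0137 (wall)
  → r_1 = 3.0137
beam 2: φ=-45°, α=345°
  d=(0.9659,-0.2588)  start (1,4)  tX=0.2278 tY=1.8546  stride 1/|dx|=1.0353 1/|dy|=3.8637
    cross x-line → (2,4), t=0.2278 (wall)
  → r_2 = 0.2278
beam 3: φ=45°, α=75°
  d=(0.2588,0.9659)  start (1,4)  tX=0.8500 tY=0.5383  stride 1/|dx|=3.8637 1/|dy|=1.0353
    cross y-line → (1,5), t=0.5383 (wall)
  → r_3 = 0.5383
beam 4: φ=135°, α=165°
  d=(-0.9659,0.2588)  start (1,4)  tX=0.8075 tY=2.0091  stride 1/|dx|=1.0353 1/|dy|=3.8637
    cross x-line → (0,4), t=0.8075 (wall)
  → r_4 = 0.8075

ranges = [3.0137, 0.2278, 0.5383, 0.8075]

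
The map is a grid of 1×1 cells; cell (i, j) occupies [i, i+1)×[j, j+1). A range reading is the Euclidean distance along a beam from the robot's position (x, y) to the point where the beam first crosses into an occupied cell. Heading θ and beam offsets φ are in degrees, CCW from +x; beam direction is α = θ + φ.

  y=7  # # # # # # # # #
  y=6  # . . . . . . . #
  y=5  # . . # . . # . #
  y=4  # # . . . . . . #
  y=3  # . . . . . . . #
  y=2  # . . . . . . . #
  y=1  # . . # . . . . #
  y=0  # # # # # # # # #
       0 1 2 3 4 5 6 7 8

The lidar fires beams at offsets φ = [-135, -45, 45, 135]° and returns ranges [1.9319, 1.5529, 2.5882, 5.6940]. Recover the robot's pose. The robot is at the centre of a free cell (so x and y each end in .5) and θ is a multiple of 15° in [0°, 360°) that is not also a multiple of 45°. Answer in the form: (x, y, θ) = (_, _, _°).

(x, y, θ) = (2.5, 3.5, 210°)

Enumerate (i+0.5, j+0.5, θ) over the 38 free cells and 16 admissible headings. For each, cast all 4 beams and compare to the given ranges.
  (6.5, 1.5, 150°): beam 1 = 1.5529 ≠ 1.9319 ✗
  (5.5, 1.5, 120°): beam 2 = 3.6235 ≠ 1.5529 ✗
  (2.5, 6.5, 150°): beam 2 = 0.5176 ≠ 1.5529 ✗
  (7.5, 2.5, 240°): beam 1 = 2.5882 ≠ 1.9319 ✗
  …
  (2.5, 3.5, 210°): r_1=1.9319, r_2=1.5529, r_3=2.5882, r_4=5.6940 — all match ✓
Unique over the lattice → pose = (2.5, 3.5, 210°).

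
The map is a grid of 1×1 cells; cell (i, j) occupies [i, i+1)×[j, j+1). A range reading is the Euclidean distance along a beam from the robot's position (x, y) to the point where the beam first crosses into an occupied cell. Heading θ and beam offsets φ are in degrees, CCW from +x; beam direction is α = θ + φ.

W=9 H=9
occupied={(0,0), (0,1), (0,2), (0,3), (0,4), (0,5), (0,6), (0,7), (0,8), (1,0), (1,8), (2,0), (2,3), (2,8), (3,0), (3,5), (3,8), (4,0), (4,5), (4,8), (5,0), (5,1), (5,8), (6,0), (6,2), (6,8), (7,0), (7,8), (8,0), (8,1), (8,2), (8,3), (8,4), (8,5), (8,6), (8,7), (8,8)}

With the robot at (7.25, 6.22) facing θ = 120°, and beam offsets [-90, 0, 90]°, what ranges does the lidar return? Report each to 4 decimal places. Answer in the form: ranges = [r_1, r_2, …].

beam 1: φ=-90°, α=30°
  d=(0.8660,0.5000)  start (7,6)  tX=0.8660 tY=1.5600  stride 1/|dx|=1.1547 1/|dy|=2.0000
    cross x-line → (8,6), t=0.8660 (wall)
  → r_1 = 0.8660
beam 2: φ=0°, α=120°
  d=(-0.5000,0.8660)  start (7,6)  tX=0.5000 tY=0.9007  stride 1/|dx|=2.0000 1/|dy|=1.1547
    cross x-line → (6,6), t=0.5000
    cross y-line → (6,7), t=0.9007
    cross y-line → (6,8), t=2.0554 (wall)
  → r_2 = 2.0554
beam 3: φ=90°, α=210°
  d=(-0.8660,-0.5000)  start (7,6)  tX=0.2887 tY=0.4400  stride 1/|dx|=1.1547 1/|dy|=2.0000
    cross x-line → (6,6), t=0.2887
    cross y-line → (6,5), t=0.4400
    cross x-line → (5,5), t=1.4434
    cross y-line → (5,4), t=2.4400
    cross x-line → (4,4), t=2.5981
    cross x-line → (3,4), t=3.7528
    cross y-line → (3,3), t=4.4400
    cross x-line → (2,3), t=4.9075 (wall)
  → r_3 = 4.9075

ranges = [0.8660, 2.0554, 4.9075]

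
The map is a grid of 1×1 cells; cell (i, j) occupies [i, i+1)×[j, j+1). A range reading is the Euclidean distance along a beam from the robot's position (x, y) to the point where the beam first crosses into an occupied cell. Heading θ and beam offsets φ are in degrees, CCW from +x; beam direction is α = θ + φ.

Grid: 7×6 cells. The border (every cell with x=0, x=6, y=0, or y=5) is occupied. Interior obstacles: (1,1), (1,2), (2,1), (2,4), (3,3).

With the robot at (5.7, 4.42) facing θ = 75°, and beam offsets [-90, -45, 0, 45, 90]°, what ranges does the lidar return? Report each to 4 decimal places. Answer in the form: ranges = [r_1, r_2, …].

ranges = [0.3106, 0.3464, 0.6005, 0.6697, 2.2409]

beam 1: φ=-90°, α=345°
  dir = (cos 345°, sin 345°) = (0.9659, -0.2588); from cell (5,4)
  next x-line at t=0.3106, next y-line at t=1.6228; Δt_x=1.0353, Δt_y=3.8637
    x: enter (6,4) at t=0.3106 ← occupied
  → r_1 = 0.3106
beam 2: φ=-45°, α=30°
  dir = (cos 30°, sin 30°) = (0.8660, 0.5000); from cell (5,4)
  next x-line at t=0.3464, next y-line at t=1.1600; Δt_x=1.1547, Δt_y=2.0000
    x: enter (6,4) at t=0.3464 ← occupied
  → r_2 = 0.3464
beam 3: φ=0°, α=75°
  dir = (cos 75°, sin 75°) = (0.2588, 0.9659); from cell (5,4)
  next x-line at t=1.1591, next y-line at t=0.6005; Δt_x=3.8637, Δt_y=1.0353
    y: enter (5,5) at t=0.6005 ← occupied
  → r_3 = 0.6005
beam 4: φ=45°, α=120°
  dir = (cos 120°, sin 120°) = (-0.5000, 0.8660); from cell (5,4)
  next x-line at t=1.4000, next y-line at t=0.6697; Δt_x=2.0000, Δt_y=1.1547
    y: enter (5,5) at t=0.6697 ← occupied
  → r_4 = 0.6697
beam 5: φ=90°, α=165°
  dir = (cos 165°, sin 165°) = (-0.9659, 0.2588); from cell (5,4)
  next x-line at t=0.7247, next y-line at t=2.2409; Δt_x=1.0353, Δt_y=3.8637
    x: enter (4,4) at t=0.7247
    x: enter (3,4) at t=1.7600
    y: enter (3,5) at t=2.2409 ← occupied
  → r_5 = 2.2409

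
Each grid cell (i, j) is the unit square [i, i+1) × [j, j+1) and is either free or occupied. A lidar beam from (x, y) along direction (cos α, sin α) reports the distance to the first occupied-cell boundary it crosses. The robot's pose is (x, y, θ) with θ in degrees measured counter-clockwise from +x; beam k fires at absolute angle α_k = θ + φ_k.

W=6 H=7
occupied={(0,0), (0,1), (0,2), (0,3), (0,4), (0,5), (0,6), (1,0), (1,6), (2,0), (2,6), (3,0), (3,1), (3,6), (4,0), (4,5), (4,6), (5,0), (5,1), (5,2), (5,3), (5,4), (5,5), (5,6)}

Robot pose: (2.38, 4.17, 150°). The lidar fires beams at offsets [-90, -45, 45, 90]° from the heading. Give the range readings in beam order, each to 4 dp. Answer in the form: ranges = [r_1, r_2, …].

beam 1: φ=-90°, α=60°
  d=(0.5000,0.8660)  start (2,4)  tX=1.2400 tY=0.9584  stride 1/|dx|=2.0000 1/|dy|=1.1547
    cross y-line → (2,5), t=0.9584
    cross x-line → (3,5), t=1.2400
    cross y-line → (3,6), t=2.1131 (wall)
  → r_1 = 2.1131
beam 2: φ=-45°, α=105°
  d=(-0.2588,0.9659)  start (2,4)  tX=1.4682 tY=0.8593  stride 1/|dx|=3.8637 1/|dy|=1.0353
    cross y-line → (2,5), t=0.8593
    cross x-line → (1,5), t=1.4682
    cross y-line → (1,6), t=1.8946 (wall)
  → r_2 = 1.8946
beam 3: φ=45°, α=195°
  d=(-0.9659,-0.2588)  start (2,4)  tX=0.3934 tY=0.6568  stride 1/|dx|=1.0353 1/|dy|=3.8637
    cross x-line → (1,4), t=0.3934
    cross y-line → (1,3), t=0.6568
    cross x-line → (0,3), t=1.4287 (wall)
  → r_3 = 1.4287
beam 4: φ=90°, α=240°
  d=(-0.5000,-0.8660)  start (2,4)  tX=0.7600 tY=0.1963  stride 1/|dx|=2.0000 1/|dy|=1.1547
    cross y-line → (2,3), t=0.1963
    cross x-line → (1,3), t=0.7600
    cross y-line → (1,2), t=1.3510
    cross y-line → (1,1), t=2.5057
    cross x-line → (0,1), t=2.7600 (wall)
  → r_4 = 2.7600

ranges = [2.1131, 1.8946, 1.4287, 2.7600]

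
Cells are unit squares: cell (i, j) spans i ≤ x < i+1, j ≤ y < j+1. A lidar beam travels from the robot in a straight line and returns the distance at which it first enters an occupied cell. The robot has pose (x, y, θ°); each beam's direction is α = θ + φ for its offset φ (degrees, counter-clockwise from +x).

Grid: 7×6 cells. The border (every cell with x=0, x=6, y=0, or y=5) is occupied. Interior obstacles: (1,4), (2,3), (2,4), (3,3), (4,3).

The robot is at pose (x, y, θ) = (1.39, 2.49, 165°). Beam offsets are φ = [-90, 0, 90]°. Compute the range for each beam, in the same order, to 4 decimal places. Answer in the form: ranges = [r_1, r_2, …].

ranges = [1.5633, 0.4038, 1.5068]

beam 1: φ=-90°, α=75°
  cosα=0.2588 sinα=0.9659 | (1,2) | tMaxX 2.3569 tMaxY 0.5280 | tΔX 3.8637 tΔY 1.0353
    t=0.5280 [y] (1,3)
    t=1.5633 [y] (1,4) — stop
  → r_1 = 1.5633
beam 2: φ=0°, α=165°
  cosα=-0.9659 sinα=0.2588 | (1,2) | tMaxX 0.4038 tMaxY 1.9705 | tΔX 1.0353 tΔY 3.8637
    t=0.4038 [x] (0,2) — stop
  → r_2 = 0.4038
beam 3: φ=90°, α=255°
  cosα=-0.2588 sinα=-0.9659 | (1,2) | tMaxX 1.5068 tMaxY 0.5073 | tΔX 3.8637 tΔY 1.0353
    t=0.5073 [y] (1,1)
    t=1.5068 [x] (0,1) — stop
  → r_3 = 1.5068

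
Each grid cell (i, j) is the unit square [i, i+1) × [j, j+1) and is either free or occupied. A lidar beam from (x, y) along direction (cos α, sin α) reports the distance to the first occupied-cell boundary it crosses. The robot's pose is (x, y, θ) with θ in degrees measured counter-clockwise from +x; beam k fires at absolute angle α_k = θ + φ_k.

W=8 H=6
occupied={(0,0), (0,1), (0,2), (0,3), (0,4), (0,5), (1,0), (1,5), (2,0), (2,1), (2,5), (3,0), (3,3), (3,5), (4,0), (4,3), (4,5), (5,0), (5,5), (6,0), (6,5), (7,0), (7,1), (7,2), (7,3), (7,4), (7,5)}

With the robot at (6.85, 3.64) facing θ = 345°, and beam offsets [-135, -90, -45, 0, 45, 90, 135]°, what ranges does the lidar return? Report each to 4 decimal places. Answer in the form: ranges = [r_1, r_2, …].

ranges = [4.4456, 2.7331, 0.3000, 0.1553, 0.1732, 0.5796, 1.5704]

beam 1: φ=-135°, α=210°
  d=(-0.8660,-0.5000)  start (6,3)  tX=0.9815 tY=1.2800  stride 1/|dx|=1.1547 1/|dy|=2.0000
    cross x-line → (5,3), t=0.9815
    cross y-line → (5,2), t=1.2800
    cross x-line → (4,2), t=2.1362
    cross y-line → (4,1), t=3.2800
    cross x-line → (3,1), t=3.2909
    cross x-line → (2,1), t=4.4456 (wall)
  → r_1 = 4.4456
beam 2: φ=-90°, α=255°
  d=(-0.2588,-0.9659)  start (6,3)  tX=3.2841 tY=0.6626  stride 1/|dx|=3.8637 1/|dy|=1.0353
    cross y-line → (6,2), t=0.6626
    cross y-line → (6,1), t=1.6979
    cross y-line → (6,0), t=2.7331 (wall)
  → r_2 = 2.7331
beam 3: φ=-45°, α=300°
  d=(0.5000,-0.8660)  start (6,3)  tX=0.3000 tY=0.7390  stride 1/|dx|=2.0000 1/|dy|=1.1547
    cross x-line → (7,3), t=0.3000 (wall)
  → r_3 = 0.3000
beam 4: φ=0°, α=345°
  d=(0.9659,-0.2588)  start (6,3)  tX=0.1553 tY=2.4728  stride 1/|dx|=1.0353 1/|dy|=3.8637
    cross x-line → (7,3), t=0.1553 (wall)
  → r_4 = 0.1553
beam 5: φ=45°, α=30°
  d=(0.8660,0.5000)  start (6,3)  tX=0.1732 tY=0.7200  stride 1/|dx|=1.1547 1/|dy|=2.0000
    cross x-line → (7,3), t=0.1732 (wall)
  → r_5 = 0.1732
beam 6: φ=90°, α=75°
  d=(0.2588,0.9659)  start (6,3)  tX=0.5796 tY=0.3727  stride 1/|dx|=3.8637 1/|dy|=1.0353
    cross y-line → (6,4), t=0.3727
    cross x-line → (7,4), t=0.5796 (wall)
  → r_6 = 0.5796
beam 7: φ=135°, α=120°
  d=(-0.5000,0.8660)  start (6,3)  tX=1.7000 tY=0.4157  stride 1/|dx|=2.0000 1/|dy|=1.1547
    cross y-line → (6,4), t=0.4157
    cross y-line → (6,5), t=1.5704 (wall)
  → r_7 = 1.5704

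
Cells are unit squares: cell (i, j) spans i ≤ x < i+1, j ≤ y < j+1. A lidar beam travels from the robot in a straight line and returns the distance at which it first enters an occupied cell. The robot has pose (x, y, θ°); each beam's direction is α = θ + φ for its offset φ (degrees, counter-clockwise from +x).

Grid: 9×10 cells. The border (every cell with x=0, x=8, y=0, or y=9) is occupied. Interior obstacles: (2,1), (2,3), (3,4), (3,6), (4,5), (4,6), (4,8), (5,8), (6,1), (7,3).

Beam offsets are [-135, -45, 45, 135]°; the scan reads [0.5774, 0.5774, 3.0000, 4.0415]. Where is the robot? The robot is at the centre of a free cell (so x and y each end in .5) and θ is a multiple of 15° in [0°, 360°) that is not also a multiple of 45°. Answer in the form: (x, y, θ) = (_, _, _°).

(x, y, θ) = (4.5, 4.5, 255°)

Candidates: 46 free-cell centres × 16 headings = 736 poses. Raycast each; keep the one whose scan matches to 4 dp.
  (6.5, 5.5, 150°): beam 1 = 1.5529 ≠ 0.5774 ✗
  (6.5, 6.5, 255°): beam 1 = 1.7321 ≠ 0.5774 ✗
  (6.5, 6.5, 165°): beam 1 = 1.7321 ≠ 0.5774 ✗
  …
  (4.5, 4.5, 255°): r_1=0.5774, r_2=0.5774, r_3=3.0000, r_4=4.0415 — all match ✓
Unique over the lattice → pose = (4.5, 4.5, 255°).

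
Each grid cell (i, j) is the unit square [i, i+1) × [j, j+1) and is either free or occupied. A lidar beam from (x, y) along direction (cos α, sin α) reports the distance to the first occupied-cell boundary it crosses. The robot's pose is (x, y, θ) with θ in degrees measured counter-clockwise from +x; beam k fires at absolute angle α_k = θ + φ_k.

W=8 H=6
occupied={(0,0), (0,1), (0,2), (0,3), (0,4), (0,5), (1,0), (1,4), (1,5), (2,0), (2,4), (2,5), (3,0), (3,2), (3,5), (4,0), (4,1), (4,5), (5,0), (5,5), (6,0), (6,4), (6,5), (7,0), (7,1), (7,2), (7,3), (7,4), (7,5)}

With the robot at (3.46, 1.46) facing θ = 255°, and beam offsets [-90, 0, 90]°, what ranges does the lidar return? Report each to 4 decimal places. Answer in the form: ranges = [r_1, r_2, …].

beam 1: φ=-90°, α=165°
  d=(-0.9659,0.2588)  start (3,1)  tX=0.4762 tY=2.0864  stride 1/|dx|=1.0353 1/|dy|=3.8637
    cross x-line → (2,1), t=0.4762
    cross x-line → (1,1), t=1.5115
    cross y-line → (1,2), t=2.0864
    cross x-line → (0,2), t=2.5468 (wall)
  → r_1 = 2.5468
beam 2: φ=0°, α=255°
  d=(-0.2588,-0.9659)  start (3,1)  tX=1.7773 tY=0.4762  stride 1/|dx|=3.8637 1/|dy|=1.0353
    cross y-line → (3,0), t=0.4762 (wall)
  → r_2 = 0.4762
beam 3: φ=90°, α=345°
  d=(0.9659,-0.2588)  start (3,1)  tX=0.5590 tY=1.7773  stride 1/|dx|=1.0353 1/|dy|=3.8637
    cross x-line → (4,1), t=0.5590 (wall)
  → r_3 = 0.5590

ranges = [2.5468, 0.4762, 0.5590]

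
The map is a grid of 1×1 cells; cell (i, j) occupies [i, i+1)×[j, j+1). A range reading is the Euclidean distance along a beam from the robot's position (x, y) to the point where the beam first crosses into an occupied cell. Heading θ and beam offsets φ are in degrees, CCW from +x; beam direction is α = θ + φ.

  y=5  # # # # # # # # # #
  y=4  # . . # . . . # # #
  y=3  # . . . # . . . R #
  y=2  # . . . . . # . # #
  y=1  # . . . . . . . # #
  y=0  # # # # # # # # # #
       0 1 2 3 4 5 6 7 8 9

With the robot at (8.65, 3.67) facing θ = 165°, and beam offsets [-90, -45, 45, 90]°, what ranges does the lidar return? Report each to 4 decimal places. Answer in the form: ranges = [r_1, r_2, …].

ranges = [0.3416, 0.3811, 1.9053, 0.6936]

beam 1: φ=-90°, α=75°
  dir = (cos 75°, sin 75°) = (0.2588, 0.9659); from cell (8,3)
  next x-line at t=1.3523, next y-line at t=0.3416; Δt_x=3.8637, Δt_y=1.0353
    y: enter (8,4) at t=0.3416 ← occupied
  → r_1 = 0.3416
beam 2: φ=-45°, α=120°
  dir = (cos 120°, sin 120°) = (-0.5000, 0.8660); from cell (8,3)
  next x-line at t=1.3000, next y-line at t=0.3811; Δt_x=2.0000, Δt_y=1.1547
    y: enter (8,4) at t=0.3811 ← occupied
  → r_2 = 0.3811
beam 3: φ=45°, α=210°
  dir = (cos 210°, sin 210°) = (-0.8660, -0.5000); from cell (8,3)
  next x-line at t=0.7506, next y-line at t=1.3400; Δt_x=1.1547, Δt_y=2.0000
    x: enter (7,3) at t=0.7506
    y: enter (7,2) at t=1.3400
    x: enter (6,2) at t=1.9053 ← occupied
  → r_3 = 1.9053
beam 4: φ=90°, α=255°
  dir = (cos 255°, sin 255°) = (-0.2588, -0.9659); from cell (8,3)
  next x-line at t=2.5114, next y-line at t=0.6936; Δt_x=3.8637, Δt_y=1.0353
    y: enter (8,2) at t=0.6936 ← occupied
  → r_4 = 0.6936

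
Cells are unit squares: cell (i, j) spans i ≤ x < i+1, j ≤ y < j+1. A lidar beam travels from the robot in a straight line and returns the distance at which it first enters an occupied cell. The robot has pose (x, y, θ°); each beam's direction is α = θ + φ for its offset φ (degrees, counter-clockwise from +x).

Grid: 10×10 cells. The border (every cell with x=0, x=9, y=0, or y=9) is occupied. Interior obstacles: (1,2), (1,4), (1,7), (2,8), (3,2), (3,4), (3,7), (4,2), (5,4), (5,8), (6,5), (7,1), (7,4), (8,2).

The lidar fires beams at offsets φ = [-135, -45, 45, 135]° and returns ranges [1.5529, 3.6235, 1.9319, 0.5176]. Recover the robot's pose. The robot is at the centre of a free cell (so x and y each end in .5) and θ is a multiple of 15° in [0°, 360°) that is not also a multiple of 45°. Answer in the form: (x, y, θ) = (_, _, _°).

The pose lattice has 50·16 = 800 candidates. Test each by forward raycasting.
  (4.5, 1.5, 150°): beam 1 = 3.6235 ≠ 1.5529 ✗
  (7.5, 3.5, 345°): beam 1 = 2.8868 ≠ 1.5529 ✗
  (7.5, 8.5, 30°): beam 1 = 2.5882 ≠ 1.5529 ✗
  …
  (5.5, 1.5, 120°): r_1=1.5529, r_2=3.6235, r_3=1.9319, r_4=0.5176 — all match ✓
No second candidate reproduces the full scan.

(x, y, θ) = (5.5, 1.5, 120°)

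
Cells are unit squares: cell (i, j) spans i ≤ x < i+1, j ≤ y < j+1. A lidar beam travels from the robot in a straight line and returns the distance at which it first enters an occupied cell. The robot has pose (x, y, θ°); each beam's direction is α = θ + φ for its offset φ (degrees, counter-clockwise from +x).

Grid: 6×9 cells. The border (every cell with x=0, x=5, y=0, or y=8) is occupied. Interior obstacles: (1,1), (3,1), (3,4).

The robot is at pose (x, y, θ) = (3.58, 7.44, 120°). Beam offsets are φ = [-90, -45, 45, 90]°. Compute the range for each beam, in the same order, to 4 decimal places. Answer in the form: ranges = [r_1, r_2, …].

ranges = [1.1200, 0.5798, 2.1637, 2.9791]

beam 1: φ=-90°, α=30°
  cosα=0.8660 sinα=0.5000 | (3,7) | tMaxX 0.4850 tMaxY 1.1200 | tΔX 1.1547 tΔY 2.0000
    t=0.4850 [x] (4,7)
    t=1.1200 [y] (4,8) — stop
  → r_1 = 1.1200
beam 2: φ=-45°, α=75°
  cosα=0.2588 sinα=0.9659 | (3,7) | tMaxX 1.6228 tMaxY 0.5798 | tΔX 3.8637 tΔY 1.0353
    t=0.5798 [y] (3,8) — stop
  → r_2 = 0.5798
beam 3: φ=45°, α=165°
  cosα=-0.9659 sinα=0.2588 | (3,7) | tMaxX 0.6005 tMaxY 2.1637 | tΔX 1.0353 tΔY 3.8637
    t=0.6005 [x] (2,7)
    t=1.6357 [x] (1,7)
    t=2.1637 [y] (1,8) — stop
  → r_3 = 2.1637
beam 4: φ=90°, α=210°
  cosα=-0.8660 sinα=-0.5000 | (3,7) | tMaxX 0.6697 tMaxY 0.8800 | tΔX 1.1547 tΔY 2.0000
    t=0.6697 [x] (2,7)
    t=0.8800 [y] (2,6)
    t=1.8244 [x] (1,6)
    t=2.8800 [y] (1,5)
    t=2.9791 [x] (0,5) — stop
  → r_4 = 2.9791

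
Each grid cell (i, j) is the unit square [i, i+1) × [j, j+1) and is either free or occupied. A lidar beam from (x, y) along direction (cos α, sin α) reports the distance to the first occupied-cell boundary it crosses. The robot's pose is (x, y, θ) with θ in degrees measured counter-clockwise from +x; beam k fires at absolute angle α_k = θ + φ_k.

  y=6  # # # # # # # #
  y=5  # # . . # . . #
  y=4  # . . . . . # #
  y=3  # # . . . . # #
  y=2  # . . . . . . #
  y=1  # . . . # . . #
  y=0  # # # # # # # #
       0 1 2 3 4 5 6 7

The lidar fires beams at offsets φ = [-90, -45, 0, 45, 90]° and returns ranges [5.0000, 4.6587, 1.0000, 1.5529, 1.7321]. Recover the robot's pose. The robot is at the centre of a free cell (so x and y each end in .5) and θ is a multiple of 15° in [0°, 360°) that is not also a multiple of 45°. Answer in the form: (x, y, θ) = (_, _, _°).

Enumerate (i+0.5, j+0.5, θ) over the 24 free cells and 16 admissible headings. For each, cast all 5 beams and compare to the given ranges.
  (2.5, 4.5, 15°): beam 1 = 3.6235 ≠ 5.0000 ✗
  (5.5, 5.5, 150°): beam 1 = 0.5774 ≠ 5.0000 ✗
  (4.5, 2.5, 15°): beam 1 = 0.5176 ≠ 5.0000 ✗
  (3.5, 5.5, 15°): beam 1 = 3.6235 ≠ 5.0000 ✗
  …
  (5.5, 2.5, 240°): r_1=5.0000, r_2=4.6587, r_3=1.0000, r_4=1.5529, r_5=1.7321 — all match ✓
Unique over the lattice → pose = (5.5, 2.5, 240°).

(x, y, θ) = (5.5, 2.5, 240°)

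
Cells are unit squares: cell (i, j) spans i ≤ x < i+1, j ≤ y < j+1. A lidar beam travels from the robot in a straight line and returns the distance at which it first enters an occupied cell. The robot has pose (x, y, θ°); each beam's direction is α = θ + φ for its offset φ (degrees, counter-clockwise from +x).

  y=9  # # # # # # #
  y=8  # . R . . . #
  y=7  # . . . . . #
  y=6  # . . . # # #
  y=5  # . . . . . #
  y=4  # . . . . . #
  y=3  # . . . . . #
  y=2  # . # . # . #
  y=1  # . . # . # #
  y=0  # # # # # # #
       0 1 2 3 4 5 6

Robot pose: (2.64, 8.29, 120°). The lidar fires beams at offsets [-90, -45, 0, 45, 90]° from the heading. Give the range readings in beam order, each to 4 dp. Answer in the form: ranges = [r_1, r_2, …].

beam 1: φ=-90°, α=30°
  dir = (cos 30°, sin 30°) = (0.8660, 0.5000); from cell (2,8)
  next x-line at t=0.4157, next y-line at t=1.4200; Δt_x=1.1547, Δt_y=2.0000
    x: enter (3,8) at t=0.4157
    y: enter (3,9) at t=1.4200 ← occupied
  → r_1 = 1.4200
beam 2: φ=-45°, α=75°
  dir = (cos 75°, sin 75°) = (0.2588, 0.9659); from cell (2,8)
  next x-line at t=1.3909, next y-line at t=0.7350; Δt_x=3.8637, Δt_y=1.0353
    y: enter (2,9) at t=0.7350 ← occupied
  → r_2 = 0.7350
beam 3: φ=0°, α=120°
  dir = (cos 120°, sin 120°) = (-0.5000, 0.8660); from cell (2,8)
  next x-line at t=1.2800, next y-line at t=0.8198; Δt_x=2.0000, Δt_y=1.1547
    y: enter (2,9) at t=0.8198 ← occupied
  → r_3 = 0.8198
beam 4: φ=45°, α=165°
  dir = (cos 165°, sin 165°) = (-0.9659, 0.2588); from cell (2,8)
  next x-line at t=0.6626, next y-line at t=2.7432; Δt_x=1.0353, Δt_y=3.8637
    x: enter (1,8) at t=0.6626
    x: enter (0,8) at t=1.6979 ← occupied
  → r_4 = 1.6979
beam 5: φ=90°, α=210°
  dir = (cos 210°, sin 210°) = (-0.8660, -0.5000); from cell (2,8)
  next x-line at t=0.7390, next y-line at t=0.5800; Δt_x=1.1547, Δt_y=2.0000
    y: enter (2,7) at t=0.5800
    x: enter (1,7) at t=0.7390
    x: enter (0,7) at t=1.8937 ← occupied
  → r_5 = 1.8937

ranges = [1.4200, 0.7350, 0.8198, 1.6979, 1.8937]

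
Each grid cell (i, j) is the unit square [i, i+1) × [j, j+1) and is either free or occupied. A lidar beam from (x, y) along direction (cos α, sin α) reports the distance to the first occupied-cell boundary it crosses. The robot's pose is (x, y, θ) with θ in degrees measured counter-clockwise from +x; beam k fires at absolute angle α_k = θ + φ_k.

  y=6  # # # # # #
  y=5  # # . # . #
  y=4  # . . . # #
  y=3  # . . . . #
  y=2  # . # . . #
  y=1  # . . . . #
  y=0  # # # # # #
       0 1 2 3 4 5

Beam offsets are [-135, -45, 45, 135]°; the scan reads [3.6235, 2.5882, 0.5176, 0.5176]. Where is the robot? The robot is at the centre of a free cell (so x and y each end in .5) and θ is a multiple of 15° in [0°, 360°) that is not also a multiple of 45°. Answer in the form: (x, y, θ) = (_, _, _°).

Candidates: 16 free-cell centres × 16 headings = 256 poses. Raycast each; keep the one whose scan matches to 4 dp.
  (3.5, 4.5, 210°): beam 1 = 0.5176 ≠ 3.6235 ✗
  (4.5, 5.5, 30°): beam 1 = 0.5176 ≠ 3.6235 ✗
  (2.5, 3.5, 150°): beam 1 = 1.9319 ≠ 3.6235 ✗
  (4.5, 1.5, 105°): beam 1 = 0.5774 ≠ 3.6235 ✗
  (3.5, 3.5, 210°): beam 1 = 1.5529 ≠ 3.6235 ✗
  …
  (4.5, 3.5, 300°): r_1=3.6235, r_2=2.5882, r_3=0.5176, r_4=0.5176 — all match ✓
Unique over the lattice → pose = (4.5, 3.5, 300°).

(x, y, θ) = (4.5, 3.5, 300°)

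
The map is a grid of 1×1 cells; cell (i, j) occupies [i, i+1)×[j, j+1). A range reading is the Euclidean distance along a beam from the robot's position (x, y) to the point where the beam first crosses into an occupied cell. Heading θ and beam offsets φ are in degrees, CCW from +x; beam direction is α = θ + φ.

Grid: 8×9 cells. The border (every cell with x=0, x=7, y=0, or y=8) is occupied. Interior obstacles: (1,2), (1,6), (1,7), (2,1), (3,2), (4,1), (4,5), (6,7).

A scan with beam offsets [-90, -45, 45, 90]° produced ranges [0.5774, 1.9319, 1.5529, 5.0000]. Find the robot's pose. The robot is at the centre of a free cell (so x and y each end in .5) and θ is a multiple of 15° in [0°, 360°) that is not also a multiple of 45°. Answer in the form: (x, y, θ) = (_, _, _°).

(x, y, θ) = (4.5, 7.5, 210°)

Candidates: 34 free-cell centres × 16 headings = 544 poses. Raycast each; keep the one whose scan matches to 4 dp.
  (2.5, 4.5, 165°): beam 1 = 3.6235 ≠ 0.5774 ✗
  (5.5, 7.5, 165°): beam 1 = 0.5176 ≠ 0.5774 ✗
  (2.5, 2.5, 60°): beam 2 = 0.5176 ≠ 1.9319 ✗
  …
  (4.5, 7.5, 210°): r_1=0.5774, r_2=1.9319, r_3=1.5529, r_4=5.0000 — all match ✓
Unique over the lattice → pose = (4.5, 7.5, 210°).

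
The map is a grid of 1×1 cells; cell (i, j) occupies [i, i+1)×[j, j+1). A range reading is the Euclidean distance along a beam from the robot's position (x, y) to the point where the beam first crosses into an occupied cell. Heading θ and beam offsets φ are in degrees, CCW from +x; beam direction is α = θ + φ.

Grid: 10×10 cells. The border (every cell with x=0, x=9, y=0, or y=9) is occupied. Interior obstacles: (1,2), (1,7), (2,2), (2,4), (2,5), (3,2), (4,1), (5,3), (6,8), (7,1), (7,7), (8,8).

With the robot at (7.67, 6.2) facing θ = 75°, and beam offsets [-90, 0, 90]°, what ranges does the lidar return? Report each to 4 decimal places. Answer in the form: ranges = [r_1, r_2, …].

ranges = [1.3769, 0.8282, 5.8700]

beam 1: φ=-90°, α=345°
  d=(0.9659,-0.2588)  start (7,6)  tX=0.3416 tY=0.7727  stride 1/|dx|=1.0353 1/|dy|=3.8637
    cross x-line → (8,6), t=0.3416
    cross y-line → (8,5), t=0.7727
    cross x-line → (9,5), t=1.3769 (wall)
  → r_1 = 1.3769
beam 2: φ=0°, α=75°
  d=(0.2588,0.9659)  start (7,6)  tX=1.2750 tY=0.8282  stride 1/|dx|=3.8637 1/|dy|=1.0353
    cross y-line → (7,7), t=0.8282 (wall)
  → r_2 = 0.8282
beam 3: φ=90°, α=165°
  d=(-0.9659,0.2588)  start (7,6)  tX=0.6936 tY=3.0910  stride 1/|dx|=1.0353 1/|dy|=3.8637
    cross x-line → (6,6), t=0.6936
    cross x-line → (5,6), t=1.7289
    cross x-line → (4,6), t=2.7642
    cross y-line → (4,7), t=3.0910
    cross x-line → (3,7), t=3.7995
    cross x-line → (2,7), t=4.8347
    cross x-line → (1,7), t=5.8700 (wall)
  → r_3 = 5.8700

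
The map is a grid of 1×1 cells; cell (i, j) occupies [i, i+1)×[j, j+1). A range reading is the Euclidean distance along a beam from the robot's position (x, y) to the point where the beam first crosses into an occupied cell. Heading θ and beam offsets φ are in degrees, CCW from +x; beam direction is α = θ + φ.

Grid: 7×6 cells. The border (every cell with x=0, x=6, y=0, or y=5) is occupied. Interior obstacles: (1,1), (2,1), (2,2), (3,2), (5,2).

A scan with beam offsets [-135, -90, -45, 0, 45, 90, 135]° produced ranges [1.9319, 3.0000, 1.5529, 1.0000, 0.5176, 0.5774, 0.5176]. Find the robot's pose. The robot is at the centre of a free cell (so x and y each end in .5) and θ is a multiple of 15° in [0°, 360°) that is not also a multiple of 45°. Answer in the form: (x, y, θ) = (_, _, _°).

Enumerate (i+0.5, j+0.5, θ) over the 15 free cells and 16 admissible headings. For each, cast all 7 beams and compare to the given ranges.
  (3.5, 4.5, 120°): beam 1 = 2.5882 ≠ 1.9319 ✗
  (4.5, 3.5, 150°): beam 1 = 1.5529 ≠ 1.9319 ✗
  (5.5, 4.5, 330°): beam 1 = 4.6587 ≠ 1.9319 ✗
  …
  (5.5, 4.5, 300°): r_1=1.9319, r_2=3.0000, r_3=1.5529, r_4=1.0000, r_5=0.5176, r_6=0.5774, r_7=0.5176 — all match ✓
No second candidate reproduces the full scan.

(x, y, θ) = (5.5, 4.5, 300°)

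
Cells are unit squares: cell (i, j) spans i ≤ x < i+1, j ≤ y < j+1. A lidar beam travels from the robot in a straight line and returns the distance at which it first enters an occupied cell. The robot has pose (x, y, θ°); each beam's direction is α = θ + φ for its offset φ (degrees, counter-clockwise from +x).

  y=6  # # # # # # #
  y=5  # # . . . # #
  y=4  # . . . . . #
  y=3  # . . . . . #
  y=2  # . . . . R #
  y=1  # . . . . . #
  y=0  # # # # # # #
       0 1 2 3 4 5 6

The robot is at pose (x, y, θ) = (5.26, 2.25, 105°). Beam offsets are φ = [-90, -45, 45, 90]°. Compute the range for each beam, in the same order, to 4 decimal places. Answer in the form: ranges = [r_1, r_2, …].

ranges = [0.7661, 1.4800, 4.9190, 4.4103]

beam 1: φ=-90°, α=15°
  direction (0.9659, 0.2588); cell (5,2); t to first gridline: x 0.7661, y 2.8978 (then +1.0353 / +3.8637)
    (6,2) via x @ 0.7661  # hit
  → r_1 = 0.7661
beam 2: φ=-45°, α=60°
  direction (0.5000, 0.8660); cell (5,2); t to first gridline: x 1.4800, y 0.8660 (then +2.0000 / +1.1547)
    (5,3) via y @ 0.8660
    (6,3) via x @ 1.4800  # hit
  → r_2 = 1.4800
beam 3: φ=45°, α=150°
  direction (-0.8660, 0.5000); cell (5,2); t to first gridline: x 0.3002, y 1.5000 (then +1.1547 / +2.0000)
    (4,2) via x @ 0.3002
    (3,2) via x @ 1.4549
    (3,3) via y @ 1.5000
    (2,3) via x @ 2.6096
    (2,4) via y @ 3.5000
    (1,4) via x @ 3.7643
    (0,4) via x @ 4.9190  # hit
  → r_3 = 4.9190
beam 4: φ=90°, α=195°
  direction (-0.9659, -0.2588); cell (5,2); t to first gridline: x 0.2692, y 0.9659 (then +1.0353 / +3.8637)
    (4,2) via x @ 0.2692
    (4,1) via y @ 0.9659
    (3,1) via x @ 1.3044
    (2,1) via x @ 2.3397
    (1,1) via x @ 3.3750
    (0,1) via x @ 4.4103  # hit
  → r_4 = 4.4103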